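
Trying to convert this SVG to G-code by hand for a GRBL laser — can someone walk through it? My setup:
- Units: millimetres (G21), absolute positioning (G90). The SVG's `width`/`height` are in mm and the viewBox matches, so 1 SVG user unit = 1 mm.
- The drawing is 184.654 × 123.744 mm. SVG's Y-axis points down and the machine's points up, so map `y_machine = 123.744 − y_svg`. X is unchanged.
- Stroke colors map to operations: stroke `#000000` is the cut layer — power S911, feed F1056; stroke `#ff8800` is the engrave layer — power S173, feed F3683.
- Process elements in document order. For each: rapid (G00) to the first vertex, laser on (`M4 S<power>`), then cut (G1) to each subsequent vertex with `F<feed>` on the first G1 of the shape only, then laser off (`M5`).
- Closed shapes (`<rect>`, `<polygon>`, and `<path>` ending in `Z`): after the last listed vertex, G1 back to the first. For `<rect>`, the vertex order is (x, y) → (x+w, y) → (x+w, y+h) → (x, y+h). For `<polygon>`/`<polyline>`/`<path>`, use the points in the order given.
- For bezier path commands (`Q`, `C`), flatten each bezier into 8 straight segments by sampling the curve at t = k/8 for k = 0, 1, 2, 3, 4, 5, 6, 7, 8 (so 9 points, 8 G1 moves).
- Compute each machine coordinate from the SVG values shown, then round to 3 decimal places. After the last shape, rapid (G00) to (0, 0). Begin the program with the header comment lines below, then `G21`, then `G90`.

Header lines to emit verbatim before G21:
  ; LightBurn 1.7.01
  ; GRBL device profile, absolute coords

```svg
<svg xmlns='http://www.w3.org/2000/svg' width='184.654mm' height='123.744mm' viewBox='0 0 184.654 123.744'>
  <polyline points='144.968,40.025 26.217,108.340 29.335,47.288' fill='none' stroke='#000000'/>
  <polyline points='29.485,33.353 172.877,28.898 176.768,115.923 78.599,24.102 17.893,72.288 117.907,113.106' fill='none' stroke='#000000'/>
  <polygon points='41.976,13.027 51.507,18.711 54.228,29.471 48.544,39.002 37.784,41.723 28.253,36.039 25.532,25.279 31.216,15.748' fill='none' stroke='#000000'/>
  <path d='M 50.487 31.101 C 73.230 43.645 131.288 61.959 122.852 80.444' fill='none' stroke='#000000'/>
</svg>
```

; LightBurn 1.7.01
; GRBL device profile, absolute coords
G21
G90
G00 X144.968 Y83.719
M4 S911
G1 X26.217 Y15.404 F1056
G1 X29.335 Y76.456
M5
G00 X29.485 Y90.391
M4 S911
G1 X172.877 Y94.846 F1056
G1 X176.768 Y7.821
G1 X78.599 Y99.642
G1 X17.893 Y51.456
G1 X117.907 Y10.638
M5
G00 X41.976 Y110.717
M4 S911
G1 X51.507 Y105.033 F1056
G1 X54.228 Y94.273
G1 X48.544 Y84.742
G1 X37.784 Y82.021
G1 X28.253 Y87.705
G1 X25.532 Y98.465
G1 X31.216 Y107.996
G1 X41.976 Y110.717
M5
G00 X50.487 Y92.643
M4 S911
G1 X60.472 Y87.679 F1056
G1 X72.575 Y82.241
G1 X85.603 Y76.392
G1 X98.362 Y70.199
G1 X109.659 Y63.728
G1 X118.302 Y57.044
G1 X123.097 Y50.213
G1 X122.852 Y43.300
M5
G00 X0.000 Y0.000

1 u = 1 mm; y_m = 123.744 − y.

[1] `<polyline>` open polyline, #000000→cut S911 F1056: (144.968,83.719) → (26.217,15.404) → (29.335,76.456)

[2] `<polyline>` open polyline, #000000→cut S911 F1056: (29.485,90.391) → (172.877,94.846) → (176.768,7.821) → (78.599,99.642) → (17.893,51.456) → (117.907,10.638)

[3] `<polygon>` regular polygon, #000000→cut S911 F1056: (41.976,110.717) → (51.507,105.033) → (54.228,94.273) → (48.544,84.742) → (37.784,82.021) → (28.253,87.705) → (25.532,98.465) → (31.216,107.996) → (41.976,110.717) (closed)

[4] `<path>` cubic bezier, #000000→cut S911 F1056: (50.487,92.643) → (60.472,87.679) → (72.575,82.241) → (85.603,76.392) → (98.362,70.199) → (109.659,63.728) → (118.302,57.044) → (123.097,50.213) → (122.852,43.300)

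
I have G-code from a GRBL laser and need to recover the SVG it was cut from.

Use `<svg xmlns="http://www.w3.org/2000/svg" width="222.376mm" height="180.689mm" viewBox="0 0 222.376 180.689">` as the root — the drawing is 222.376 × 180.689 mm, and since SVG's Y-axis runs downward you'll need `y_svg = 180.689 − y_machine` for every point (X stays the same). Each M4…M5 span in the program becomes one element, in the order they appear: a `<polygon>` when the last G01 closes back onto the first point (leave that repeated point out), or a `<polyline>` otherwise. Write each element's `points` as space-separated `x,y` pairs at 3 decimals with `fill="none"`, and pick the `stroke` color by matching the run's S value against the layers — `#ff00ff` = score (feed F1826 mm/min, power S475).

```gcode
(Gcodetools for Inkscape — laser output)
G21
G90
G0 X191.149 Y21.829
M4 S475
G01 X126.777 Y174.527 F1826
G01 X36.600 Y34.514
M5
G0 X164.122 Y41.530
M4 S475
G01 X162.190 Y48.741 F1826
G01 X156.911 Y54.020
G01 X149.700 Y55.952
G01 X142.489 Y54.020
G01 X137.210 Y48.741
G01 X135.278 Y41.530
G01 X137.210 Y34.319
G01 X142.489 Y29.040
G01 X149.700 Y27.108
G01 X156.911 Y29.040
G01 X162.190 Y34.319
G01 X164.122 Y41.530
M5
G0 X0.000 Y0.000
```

<svg xmlns="http://www.w3.org/2000/svg" width="222.376mm" height="180.689mm" viewBox="0 0 222.376 180.689">
  <polyline points="191.149,158.860 126.777,6.162 36.600,146.175" fill="none" stroke="#ff00ff"/>
  <polygon points="164.122,139.159 162.190,131.948 156.911,126.669 149.700,124.737 142.489,126.669 137.210,131.948 135.278,139.159 137.210,146.370 142.489,151.649 149.700,153.581 156.911,151.649 162.190,146.370" fill="none" stroke="#ff00ff"/>
</svg>

Machine Y-up, SVG Y-down with viewBox height 180.689, so y_svg = 180.689 − y_machine; X carries over. Every run uses S475, so all elements get stroke `#ff00ff` (score).

Run 1: The run is open, so emit a `<polyline>` with points (Y-flipped): 191.149,158.860 126.777,6.162 36.600,146.175.

Run 2: The run returns to its start, so emit a `<polygon>` with points (Y-flipped): 164.122,139.159 162.190,131.948 156.911,126.669 149.700,124.737 142.489,126.669 137.210,131.948 135.278,139.159 137.210,146.370 142.489,151.649 149.700,153.581 156.911,151.649 162.190,146.370.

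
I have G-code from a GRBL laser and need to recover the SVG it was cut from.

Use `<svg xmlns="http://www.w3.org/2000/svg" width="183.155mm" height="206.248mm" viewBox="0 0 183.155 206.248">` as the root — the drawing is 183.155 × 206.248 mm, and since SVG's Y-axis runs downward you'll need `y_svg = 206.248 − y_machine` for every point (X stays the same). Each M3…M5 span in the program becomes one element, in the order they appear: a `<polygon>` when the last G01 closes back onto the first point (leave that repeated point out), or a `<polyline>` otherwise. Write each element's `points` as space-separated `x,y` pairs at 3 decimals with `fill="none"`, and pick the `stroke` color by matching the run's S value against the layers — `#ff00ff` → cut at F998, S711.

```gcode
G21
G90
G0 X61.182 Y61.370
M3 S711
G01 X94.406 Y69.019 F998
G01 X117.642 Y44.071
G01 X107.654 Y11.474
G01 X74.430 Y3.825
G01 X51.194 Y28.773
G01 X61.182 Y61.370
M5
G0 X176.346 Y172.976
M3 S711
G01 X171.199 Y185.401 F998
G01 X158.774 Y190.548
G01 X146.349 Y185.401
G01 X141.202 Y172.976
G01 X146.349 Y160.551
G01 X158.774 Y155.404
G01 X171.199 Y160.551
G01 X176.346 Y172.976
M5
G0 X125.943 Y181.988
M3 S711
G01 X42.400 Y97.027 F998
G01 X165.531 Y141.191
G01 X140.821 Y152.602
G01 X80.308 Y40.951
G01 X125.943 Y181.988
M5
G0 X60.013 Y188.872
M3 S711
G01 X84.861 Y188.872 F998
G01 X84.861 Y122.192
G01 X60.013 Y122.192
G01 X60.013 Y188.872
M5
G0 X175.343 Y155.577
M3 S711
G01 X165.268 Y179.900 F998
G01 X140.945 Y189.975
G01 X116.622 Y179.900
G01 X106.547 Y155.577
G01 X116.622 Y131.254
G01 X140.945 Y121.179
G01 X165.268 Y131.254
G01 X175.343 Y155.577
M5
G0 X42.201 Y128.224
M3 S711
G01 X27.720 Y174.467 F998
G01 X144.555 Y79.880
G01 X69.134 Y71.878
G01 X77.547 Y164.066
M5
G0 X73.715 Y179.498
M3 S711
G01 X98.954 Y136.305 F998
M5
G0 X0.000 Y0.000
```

Machine Y-up, SVG Y-down with viewBox height 206.248, so y_svg = 206.248 − y_machine; X carries over. Every run uses S711, so all elements get stroke `#ff00ff` (cut).

Run 1: The run returns to its start, so emit a `<polygon>` with points (Y-flipped): 61.182,144.878 94.406,137.229 117.642,162.177 107.654,194.774 74.430,202.423 51.194,177.475.

Run 2: The run returns to its start, so emit a `<polygon>` with points (Y-flipped): 176.346,33.272 171.199,20.847 158.774,15.700 146.349,20.847 141.202,33.272 146.349,45.697 158.774,50.844 171.199,45.697.

Run 3: The run returns to its start, so emit a `<polygon>` with points (Y-flipped): 125.943,24.260 42.400,109.221 165.531,65.057 140.821,53.646 80.308,165.297.

Run 4: The run returns to its start, so emit a `<polygon>` with points (Y-flipped): 60.013,17.376 84.861,17.376 84.861,84.056 60.013,84.056.

Run 5: The run returns to its start, so emit a `<polygon>` with points (Y-flipped): 175.343,50.671 165.268,26.348 140.945,16.273 116.622,26.348 106.547,50.671 116.622,74.994 140.945,85.069 165.268,74.994.

Run 6: The run is open, so emit a `<polyline>` with points (Y-flipped): 42.201,78.024 27.720,31.781 144.555,126.368 69.134,134.370 77.547,42.182.

Run 7: The run is open, so emit a `<polyline>` with points (Y-flipped): 73.715,26.750 98.954,69.943.

<svg xmlns="http://www.w3.org/2000/svg" width="183.155mm" height="206.248mm" viewBox="0 0 183.155 206.248">
  <polygon points="61.182,144.878 94.406,137.229 117.642,162.177 107.654,194.774 74.430,202.423 51.194,177.475" fill="none" stroke="#ff00ff"/>
  <polygon points="176.346,33.272 171.199,20.847 158.774,15.700 146.349,20.847 141.202,33.272 146.349,45.697 158.774,50.844 171.199,45.697" fill="none" stroke="#ff00ff"/>
  <polygon points="125.943,24.260 42.400,109.221 165.531,65.057 140.821,53.646 80.308,165.297" fill="none" stroke="#ff00ff"/>
  <polygon points="60.013,17.376 84.861,17.376 84.861,84.056 60.013,84.056" fill="none" stroke="#ff00ff"/>
  <polygon points="175.343,50.671 165.268,26.348 140.945,16.273 116.622,26.348 106.547,50.671 116.622,74.994 140.945,85.069 165.268,74.994" fill="none" stroke="#ff00ff"/>
  <polyline points="42.201,78.024 27.720,31.781 144.555,126.368 69.134,134.370 77.547,42.182" fill="none" stroke="#ff00ff"/>
  <polyline points="73.715,26.750 98.954,69.943" fill="none" stroke="#ff00ff"/>
</svg>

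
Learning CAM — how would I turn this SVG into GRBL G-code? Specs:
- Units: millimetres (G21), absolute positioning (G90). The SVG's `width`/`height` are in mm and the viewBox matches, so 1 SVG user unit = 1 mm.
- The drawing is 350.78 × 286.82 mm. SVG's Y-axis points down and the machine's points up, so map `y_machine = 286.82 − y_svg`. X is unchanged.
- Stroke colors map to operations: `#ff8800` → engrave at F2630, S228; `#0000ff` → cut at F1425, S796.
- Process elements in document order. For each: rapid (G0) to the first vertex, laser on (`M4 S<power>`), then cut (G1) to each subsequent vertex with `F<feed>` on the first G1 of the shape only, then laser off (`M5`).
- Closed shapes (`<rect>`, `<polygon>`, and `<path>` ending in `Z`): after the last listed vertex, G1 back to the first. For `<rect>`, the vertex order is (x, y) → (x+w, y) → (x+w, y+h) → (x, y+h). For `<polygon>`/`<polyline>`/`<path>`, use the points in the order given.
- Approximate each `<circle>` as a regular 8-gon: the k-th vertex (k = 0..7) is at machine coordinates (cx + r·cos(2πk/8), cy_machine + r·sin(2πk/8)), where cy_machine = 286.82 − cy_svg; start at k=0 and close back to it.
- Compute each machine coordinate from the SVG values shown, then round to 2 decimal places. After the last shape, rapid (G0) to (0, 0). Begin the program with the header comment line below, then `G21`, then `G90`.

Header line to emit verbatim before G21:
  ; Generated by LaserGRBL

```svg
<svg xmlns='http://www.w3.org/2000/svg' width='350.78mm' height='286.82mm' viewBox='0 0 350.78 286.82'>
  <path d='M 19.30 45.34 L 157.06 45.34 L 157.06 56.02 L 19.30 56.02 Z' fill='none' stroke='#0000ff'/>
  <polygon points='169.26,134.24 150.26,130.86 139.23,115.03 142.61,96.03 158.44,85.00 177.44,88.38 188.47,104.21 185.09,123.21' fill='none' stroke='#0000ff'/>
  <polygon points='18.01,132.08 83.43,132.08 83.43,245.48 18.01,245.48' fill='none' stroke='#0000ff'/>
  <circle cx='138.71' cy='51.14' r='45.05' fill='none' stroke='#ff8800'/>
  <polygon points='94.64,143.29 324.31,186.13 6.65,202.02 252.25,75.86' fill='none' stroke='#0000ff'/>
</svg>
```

; Generated by LaserGRBL
G21
G90
G0 X19.30 Y241.48
M4 S796
G1 X157.06 Y241.48 F1425
G1 X157.06 Y230.80
G1 X19.30 Y230.80
G1 X19.30 Y241.48
M5
G0 X169.26 Y152.58
M4 S796
G1 X150.26 Y155.96 F1425
G1 X139.23 Y171.79
G1 X142.61 Y190.79
G1 X158.44 Y201.82
G1 X177.44 Y198.44
G1 X188.47 Y182.61
G1 X185.09 Y163.61
G1 X169.26 Y152.58
M5
G0 X18.01 Y154.74
M4 S796
G1 X83.43 Y154.74 F1425
G1 X83.43 Y41.34
G1 X18.01 Y41.34
G1 X18.01 Y154.74
M5
G0 X183.76 Y235.68
M4 S228
G1 X170.57 Y267.54 F2630
G1 X138.71 Y280.73
G1 X106.85 Y267.54
G1 X93.66 Y235.68
G1 X106.85 Y203.82
G1 X138.71 Y190.63
G1 X170.57 Y203.82
G1 X183.76 Y235.68
M5
G0 X94.64 Y143.53
M4 S796
G1 X324.31 Y100.69 F1425
G1 X6.65 Y84.80
G1 X252.25 Y210.96
G1 X94.64 Y143.53
M5
G0 X0.00 Y0.00

1 u = 1 mm; y_m = 286.82 − y.

[1] `<path>` rectangle, #0000ff→cut S796 F1425: (19.30,241.48) → (157.06,241.48) → (157.06,230.80) → (19.30,230.80) → (19.30,241.48) (closed)

[2] `<polygon>` regular polygon, #0000ff→cut S796 F1425: (169.26,152.58) → (150.26,155.96) → (139.23,171.79) → (142.61,190.79) → (158.44,201.82) → (177.44,198.44) → (188.47,182.61) → (185.09,163.61) → (169.26,152.58) (closed)

[3] `<polygon>` rectangle, #0000ff→cut S796 F1425: (18.01,154.74) → (83.43,154.74) → (83.43,41.34) → (18.01,41.34) → (18.01,154.74) (closed)

[4] `<circle>` circle, #ff8800→engrave S228 F2630: (183.76,235.68) → (170.57,267.54) → (138.71,280.73) → (106.85,267.54) → (93.66,235.68) → (106.85,203.82) → (138.71,190.63) → (170.57,203.82) → (183.76,235.68) (closed)

[5] `<polygon>` closed polygon, #0000ff→cut S796 F1425: (94.64,143.53) → (324.31,100.69) → (6.65,84.80) → (252.25,210.96) → (94.64,143.53) (closed)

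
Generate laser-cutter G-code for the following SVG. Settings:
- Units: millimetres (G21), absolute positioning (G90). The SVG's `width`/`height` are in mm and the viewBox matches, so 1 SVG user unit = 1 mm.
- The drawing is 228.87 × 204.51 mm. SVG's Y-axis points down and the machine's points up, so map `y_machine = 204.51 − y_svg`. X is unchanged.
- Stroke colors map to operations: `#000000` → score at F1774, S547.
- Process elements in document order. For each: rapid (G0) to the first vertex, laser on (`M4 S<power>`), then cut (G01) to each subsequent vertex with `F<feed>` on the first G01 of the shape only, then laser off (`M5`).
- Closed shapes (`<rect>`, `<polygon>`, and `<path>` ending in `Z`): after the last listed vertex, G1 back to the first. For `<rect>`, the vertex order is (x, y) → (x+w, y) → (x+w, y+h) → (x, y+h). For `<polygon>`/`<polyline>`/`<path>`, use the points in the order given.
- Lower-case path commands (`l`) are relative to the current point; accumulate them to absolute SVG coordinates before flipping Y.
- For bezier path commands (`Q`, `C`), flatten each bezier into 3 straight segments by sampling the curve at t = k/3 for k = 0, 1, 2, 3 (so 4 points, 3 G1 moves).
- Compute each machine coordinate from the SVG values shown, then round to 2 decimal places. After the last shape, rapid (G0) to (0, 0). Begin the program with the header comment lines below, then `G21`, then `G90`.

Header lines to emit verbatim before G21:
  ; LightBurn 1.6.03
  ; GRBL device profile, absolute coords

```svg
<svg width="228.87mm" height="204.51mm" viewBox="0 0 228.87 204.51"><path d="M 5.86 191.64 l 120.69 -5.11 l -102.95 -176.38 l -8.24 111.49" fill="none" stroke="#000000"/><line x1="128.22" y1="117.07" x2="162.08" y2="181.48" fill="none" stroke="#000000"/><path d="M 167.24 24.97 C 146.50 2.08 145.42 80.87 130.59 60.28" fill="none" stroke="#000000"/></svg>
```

; LightBurn 1.6.03
; GRBL device profile, absolute coords
G21
G90
G0 X5.86 Y12.87
M4 S547
G01 X126.55 Y17.98 F1774
G01 X23.60 Y194.36
G01 X15.36 Y82.87
M5
G0 X128.22 Y87.44
M4 S547
G01 X162.08 Y23.03 F1774
M5
G0 X167.24 Y179.54
M4 S547
G01 X151.82 Y175.98 F1774
G01 X142.07 Y149.32
G01 X130.59 Y144.23
M5
G0 X0.00 Y0.00

1 u = 1 mm; y_m = 204.51 − y.

[1] `<path>` open polyline, #000000→score S547 F1774: (5.86,12.87) → (126.55,17.98) → (23.60,194.36) → (15.36,82.87)

[2] `<line>` line segment, #000000→score S547 F1774: (128.22,87.44) → (162.08,23.03)

[3] `<path>` cubic bezier, #000000→score S547 F1774: (167.24,179.54) → (151.82,175.98) → (142.07,149.32) → (130.59,144.23)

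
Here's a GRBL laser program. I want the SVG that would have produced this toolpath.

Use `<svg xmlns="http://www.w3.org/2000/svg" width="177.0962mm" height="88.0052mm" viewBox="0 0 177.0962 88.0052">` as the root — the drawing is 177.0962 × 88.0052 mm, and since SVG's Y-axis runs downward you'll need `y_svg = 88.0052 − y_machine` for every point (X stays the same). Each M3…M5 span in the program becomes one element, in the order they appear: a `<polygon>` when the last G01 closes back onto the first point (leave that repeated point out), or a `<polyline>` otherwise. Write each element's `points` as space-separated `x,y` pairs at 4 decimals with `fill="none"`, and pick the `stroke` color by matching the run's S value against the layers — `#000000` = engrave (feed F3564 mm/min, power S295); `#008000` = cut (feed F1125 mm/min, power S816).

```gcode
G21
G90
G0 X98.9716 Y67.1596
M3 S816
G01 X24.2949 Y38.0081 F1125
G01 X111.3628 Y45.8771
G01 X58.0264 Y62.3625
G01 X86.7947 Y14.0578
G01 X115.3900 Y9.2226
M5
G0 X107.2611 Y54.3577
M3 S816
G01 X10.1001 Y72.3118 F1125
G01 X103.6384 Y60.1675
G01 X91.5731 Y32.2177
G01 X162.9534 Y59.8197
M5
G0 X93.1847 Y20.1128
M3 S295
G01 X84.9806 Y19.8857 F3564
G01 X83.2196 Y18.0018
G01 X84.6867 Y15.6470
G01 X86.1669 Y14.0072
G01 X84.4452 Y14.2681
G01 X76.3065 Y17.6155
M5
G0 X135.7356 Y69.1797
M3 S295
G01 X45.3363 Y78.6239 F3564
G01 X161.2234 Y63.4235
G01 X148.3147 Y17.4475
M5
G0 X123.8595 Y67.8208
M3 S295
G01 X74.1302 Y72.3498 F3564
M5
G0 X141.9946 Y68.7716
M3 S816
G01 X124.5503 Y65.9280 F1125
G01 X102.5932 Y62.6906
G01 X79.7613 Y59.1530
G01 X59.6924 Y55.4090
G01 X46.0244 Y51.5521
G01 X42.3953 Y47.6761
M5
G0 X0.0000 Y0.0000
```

y_svg = 88.0052 − y_m.

[1] S816→`#008000` (cut); open run; points: 98.9716,20.8456 24.2949,49.9971 111.3628,42.1281 58.0264,25.6427 86.7947,73.9474 115.3900,78.7826

[2] S816→`#008000` (cut); open run; points: 107.2611,33.6475 10.1001,15.6934 103.6384,27.8377 91.5731,55.7875 162.9534,28.1855

[3] S295→`#000000` (engrave); open run; points: 93.1847,67.8924 84.9806,68.1195 83.2196,70.0034 84.6867,72.3582 86.1669,73.9980 84.4452,73.7371 76.3065,70.3897

[4] S295→`#000000` (engrave); open run; points: 135.7356,18.8255 45.3363,9.3813 161.2234,24.5817 148.3147,70.5577

[5] S295→`#000000` (engrave); open run; points: 123.8595,20.1844 74.1302,15.6554

[6] S816→`#008000` (cut); open run; points: 141.9946,19.2336 124.5503,22.0772 102.5932,25.3146 79.7613,28.8522 59.6924,32.5962 46.0244,36.4531 42.3953,40.3291

<svg xmlns="http://www.w3.org/2000/svg" width="177.0962mm" height="88.0052mm" viewBox="0 0 177.0962 88.0052">
  <polyline points="98.9716,20.8456 24.2949,49.9971 111.3628,42.1281 58.0264,25.6427 86.7947,73.9474 115.3900,78.7826" fill="none" stroke="#008000"/>
  <polyline points="107.2611,33.6475 10.1001,15.6934 103.6384,27.8377 91.5731,55.7875 162.9534,28.1855" fill="none" stroke="#008000"/>
  <polyline points="93.1847,67.8924 84.9806,68.1195 83.2196,70.0034 84.6867,72.3582 86.1669,73.9980 84.4452,73.7371 76.3065,70.3897" fill="none" stroke="#000000"/>
  <polyline points="135.7356,18.8255 45.3363,9.3813 161.2234,24.5817 148.3147,70.5577" fill="none" stroke="#000000"/>
  <polyline points="123.8595,20.1844 74.1302,15.6554" fill="none" stroke="#000000"/>
  <polyline points="141.9946,19.2336 124.5503,22.0772 102.5932,25.3146 79.7613,28.8522 59.6924,32.5962 46.0244,36.4531 42.3953,40.3291" fill="none" stroke="#008000"/>
</svg>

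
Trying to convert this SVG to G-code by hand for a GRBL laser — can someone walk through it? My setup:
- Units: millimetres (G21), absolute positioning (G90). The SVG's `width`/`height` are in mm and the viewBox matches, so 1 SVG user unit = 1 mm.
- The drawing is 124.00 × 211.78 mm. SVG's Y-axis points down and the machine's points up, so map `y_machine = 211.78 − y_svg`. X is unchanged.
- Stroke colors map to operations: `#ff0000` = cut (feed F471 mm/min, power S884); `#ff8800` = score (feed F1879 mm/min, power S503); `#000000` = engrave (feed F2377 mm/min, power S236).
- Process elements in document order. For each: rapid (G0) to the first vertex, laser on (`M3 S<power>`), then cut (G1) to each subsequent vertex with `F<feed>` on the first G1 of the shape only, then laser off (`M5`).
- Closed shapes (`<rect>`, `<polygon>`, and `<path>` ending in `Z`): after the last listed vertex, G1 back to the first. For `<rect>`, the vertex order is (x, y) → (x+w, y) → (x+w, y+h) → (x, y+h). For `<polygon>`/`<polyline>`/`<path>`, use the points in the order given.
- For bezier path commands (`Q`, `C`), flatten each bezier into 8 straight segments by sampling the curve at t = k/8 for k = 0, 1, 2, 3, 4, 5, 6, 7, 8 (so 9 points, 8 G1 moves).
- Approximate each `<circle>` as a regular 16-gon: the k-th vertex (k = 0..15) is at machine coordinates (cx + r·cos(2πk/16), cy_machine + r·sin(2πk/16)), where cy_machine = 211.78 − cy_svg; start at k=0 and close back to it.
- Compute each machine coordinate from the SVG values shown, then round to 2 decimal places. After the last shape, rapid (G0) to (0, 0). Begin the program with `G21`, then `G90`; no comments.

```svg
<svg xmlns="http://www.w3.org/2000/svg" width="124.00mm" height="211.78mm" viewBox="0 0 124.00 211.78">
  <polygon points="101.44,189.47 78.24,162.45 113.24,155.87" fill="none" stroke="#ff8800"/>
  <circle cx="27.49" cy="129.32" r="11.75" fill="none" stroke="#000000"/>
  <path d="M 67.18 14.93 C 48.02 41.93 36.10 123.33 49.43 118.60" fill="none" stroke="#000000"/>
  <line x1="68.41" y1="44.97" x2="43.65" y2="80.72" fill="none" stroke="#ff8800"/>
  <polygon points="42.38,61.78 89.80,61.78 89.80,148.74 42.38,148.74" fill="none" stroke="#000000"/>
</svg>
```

1 u = 1 mm; y_m = 211.78 − y.

[1] `<polygon>` regular polygon, #ff8800→score S503 F1879: (101.44,22.31) → (78.24,49.33) → (113.24,55.91) → (101.44,22.31) (closed)

[2] `<circle>` circle, #000000→engrave S236 F2377: (39.24,82.46) → (38.35,86.96) → (35.80,90.77) → (31.99,93.32) → (27.49,94.21) → (22.99,93.32) → (19.18,90.77) → (16.63,86.96) → (15.74,82.46) → (16.63,77.96) → (19.18,74.15) → (22.99,71.60) → (27.49,70.71) → (31.99,71.60) → (35.80,74.15) → (38.35,77.96) → (39.24,82.46) (closed)

[3] `<path>` cubic bezier, #000000→engrave S236 F2377: (67.18,196.85) → (60.37,184.45) → (54.45,168.60) → (49.63,150.94) → (46.12,133.12) → (44.14,116.78) → (43.89,103.59) → (45.58,95.17) → (49.43,93.18)

[4] `<line>` line segment, #ff8800→score S503 F1879: (68.41,166.81) → (43.65,131.06)

[5] `<polygon>` rectangle, #000000→engrave S236 F2377: (42.38,150.00) → (89.80,150.00) → (89.80,63.04) → (42.38,63.04) → (42.38,150.00) (closed)

G21
G90
G0 X101.44 Y22.31
M3 S503
G1 X78.24 Y49.33 F1879
G1 X113.24 Y55.91
G1 X101.44 Y22.31
M5
G0 X39.24 Y82.46
M3 S236
G1 X38.35 Y86.96 F2377
G1 X35.80 Y90.77
G1 X31.99 Y93.32
G1 X27.49 Y94.21
G1 X22.99 Y93.32
G1 X19.18 Y90.77
G1 X16.63 Y86.96
G1 X15.74 Y82.46
G1 X16.63 Y77.96
G1 X19.18 Y74.15
G1 X22.99 Y71.60
G1 X27.49 Y70.71
G1 X31.99 Y71.60
G1 X35.80 Y74.15
G1 X38.35 Y77.96
G1 X39.24 Y82.46
M5
G0 X67.18 Y196.85
M3 S236
G1 X60.37 Y184.45 F2377
G1 X54.45 Y168.60
G1 X49.63 Y150.94
G1 X46.12 Y133.12
G1 X44.14 Y116.78
G1 X43.89 Y103.59
G1 X45.58 Y95.17
G1 X49.43 Y93.18
M5
G0 X68.41 Y166.81
M3 S503
G1 X43.65 Y131.06 F1879
M5
G0 X42.38 Y150.00
M3 S236
G1 X89.80 Y150.00 F2377
G1 X89.80 Y63.04
G1 X42.38 Y63.04
G1 X42.38 Y150.00
M5
G0 X0.00 Y0.00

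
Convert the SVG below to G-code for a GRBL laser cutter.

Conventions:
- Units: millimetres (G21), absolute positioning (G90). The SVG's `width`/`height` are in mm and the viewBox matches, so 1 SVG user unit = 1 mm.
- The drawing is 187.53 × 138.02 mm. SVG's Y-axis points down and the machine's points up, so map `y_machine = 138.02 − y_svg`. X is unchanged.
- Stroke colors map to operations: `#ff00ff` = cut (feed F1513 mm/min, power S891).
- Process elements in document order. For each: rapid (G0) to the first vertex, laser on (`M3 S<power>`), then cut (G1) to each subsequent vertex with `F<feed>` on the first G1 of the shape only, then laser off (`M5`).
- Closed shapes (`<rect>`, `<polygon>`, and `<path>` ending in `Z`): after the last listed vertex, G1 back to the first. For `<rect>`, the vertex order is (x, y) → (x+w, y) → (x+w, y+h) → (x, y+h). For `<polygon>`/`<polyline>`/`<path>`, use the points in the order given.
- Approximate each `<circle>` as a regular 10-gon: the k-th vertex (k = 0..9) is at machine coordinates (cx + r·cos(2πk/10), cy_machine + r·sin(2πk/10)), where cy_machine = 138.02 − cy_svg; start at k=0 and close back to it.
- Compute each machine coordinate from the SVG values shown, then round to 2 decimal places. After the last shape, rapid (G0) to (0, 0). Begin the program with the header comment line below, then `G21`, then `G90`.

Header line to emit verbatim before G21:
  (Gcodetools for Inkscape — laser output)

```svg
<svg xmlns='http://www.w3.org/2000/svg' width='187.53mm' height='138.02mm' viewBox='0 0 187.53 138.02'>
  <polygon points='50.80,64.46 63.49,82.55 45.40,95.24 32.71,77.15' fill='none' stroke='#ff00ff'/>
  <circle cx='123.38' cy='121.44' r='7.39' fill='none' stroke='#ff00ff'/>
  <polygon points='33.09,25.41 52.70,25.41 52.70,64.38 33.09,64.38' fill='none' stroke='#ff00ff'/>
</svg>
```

1 u = 1 mm; y_m = 138.02 − y.

[1] `<polygon>` regular polygon, #ff00ff→cut S891 F1513: (50.80,73.56) → (63.49,55.47) → (45.40,42.78) → (32.71,60.87) → (50.80,73.56) (closed)

[2] `<circle>` circle, #ff00ff→cut S891 F1513: (130.77,16.58) → (129.36,20.92) → (125.66,23.61) → (121.10,23.61) → (117.40,20.92) → (115.99,16.58) → (117.40,12.24) → (121.10,9.55) → (125.66,9.55) → (129.36,12.24) → (130.77,16.58) (closed)

[3] `<polygon>` rectangle, #ff00ff→cut S891 F1513: (33.09,112.61) → (52.70,112.61) → (52.70,73.64) → (33.09,73.64) → (33.09,112.61) (closed)

(Gcodetools for Inkscape — laser output)
G21
G90
G0 X50.80 Y73.56
M3 S891
G1 X63.49 Y55.47 F1513
G1 X45.40 Y42.78
G1 X32.71 Y60.87
G1 X50.80 Y73.56
M5
G0 X130.77 Y16.58
M3 S891
G1 X129.36 Y20.92 F1513
G1 X125.66 Y23.61
G1 X121.10 Y23.61
G1 X117.40 Y20.92
G1 X115.99 Y16.58
G1 X117.40 Y12.24
G1 X121.10 Y9.55
G1 X125.66 Y9.55
G1 X129.36 Y12.24
G1 X130.77 Y16.58
M5
G0 X33.09 Y112.61
M3 S891
G1 X52.70 Y112.61 F1513
G1 X52.70 Y73.64
G1 X33.09 Y73.64
G1 X33.09 Y112.61
M5
G0 X0.00 Y0.00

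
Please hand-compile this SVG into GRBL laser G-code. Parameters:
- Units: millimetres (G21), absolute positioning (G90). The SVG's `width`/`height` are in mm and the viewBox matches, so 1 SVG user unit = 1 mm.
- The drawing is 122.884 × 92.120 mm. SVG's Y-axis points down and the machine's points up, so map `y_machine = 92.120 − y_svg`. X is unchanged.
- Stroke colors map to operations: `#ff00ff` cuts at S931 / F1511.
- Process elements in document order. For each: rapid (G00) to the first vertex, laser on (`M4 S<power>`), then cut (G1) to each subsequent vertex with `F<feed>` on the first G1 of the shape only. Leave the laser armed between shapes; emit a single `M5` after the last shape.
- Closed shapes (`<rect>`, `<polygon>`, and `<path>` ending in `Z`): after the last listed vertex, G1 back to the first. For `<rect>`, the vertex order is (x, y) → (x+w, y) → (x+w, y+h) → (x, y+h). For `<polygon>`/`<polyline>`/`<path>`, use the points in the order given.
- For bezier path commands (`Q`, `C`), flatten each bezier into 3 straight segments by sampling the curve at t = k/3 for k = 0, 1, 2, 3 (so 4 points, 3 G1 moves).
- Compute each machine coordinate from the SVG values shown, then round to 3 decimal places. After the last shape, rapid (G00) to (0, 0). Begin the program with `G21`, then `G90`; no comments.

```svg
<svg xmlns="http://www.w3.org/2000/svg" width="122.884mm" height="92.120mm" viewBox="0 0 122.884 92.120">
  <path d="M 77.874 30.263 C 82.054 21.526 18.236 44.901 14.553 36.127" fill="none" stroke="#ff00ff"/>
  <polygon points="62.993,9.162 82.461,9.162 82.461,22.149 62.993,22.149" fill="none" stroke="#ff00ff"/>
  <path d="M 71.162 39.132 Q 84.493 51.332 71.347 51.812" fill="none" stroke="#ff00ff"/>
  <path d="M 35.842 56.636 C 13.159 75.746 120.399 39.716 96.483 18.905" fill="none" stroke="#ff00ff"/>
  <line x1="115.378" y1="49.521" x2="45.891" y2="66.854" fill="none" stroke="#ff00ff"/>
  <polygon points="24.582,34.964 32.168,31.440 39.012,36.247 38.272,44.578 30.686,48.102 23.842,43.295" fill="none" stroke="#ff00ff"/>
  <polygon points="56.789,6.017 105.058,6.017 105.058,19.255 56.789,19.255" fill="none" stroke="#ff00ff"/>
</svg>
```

G21
G90
G00 X77.874 Y61.857
M4 S931
G1 X64.134 Y62.270 F1511
G1 X33.535 Y55.555
G1 X14.553 Y55.993
G00 X62.993 Y82.958
M4 S931
G1 X82.461 Y82.958 F1511
G1 X82.461 Y69.971
G1 X62.993 Y69.971
G1 X62.993 Y82.958
G00 X71.162 Y52.988
M4 S931
G1 X77.107 Y46.157 F1511
G1 X77.169 Y41.930
G1 X71.347 Y40.308
G00 X35.842 Y35.484
M4 S931
G1 X46.797 Y32.148 F1511
G1 X86.350 Y49.937
G1 X96.483 Y73.215
G00 X115.378 Y42.599
M4 S931
G1 X45.891 Y25.266 F1511
G00 X24.582 Y57.156
M4 S931
G1 X32.168 Y60.680 F1511
G1 X39.012 Y55.873
G1 X38.272 Y47.542
G1 X30.686 Y44.018
G1 X23.842 Y48.825
G1 X24.582 Y57.156
G00 X56.789 Y86.103
M4 S931
G1 X105.058 Y86.103 F1511
G1 X105.058 Y72.865
G1 X56.789 Y72.865
G1 X56.789 Y86.103
M5
G00 X0.000 Y0.000

Since the viewBox matches the mm dimensions, user units are millimetres directly. The only transform is the Y-flip y_m = 92.120 − y_svg.

Shape 1 is a cubic bezier drawn with `<path>`. Its stroke #ff00ff means cut at S931, F1511. After flipping Y the toolpath is (77.874,61.857) → (64.134,62.270) → (33.535,55.555) → (14.553,55.993).

Shape 2 is a rectangle drawn with `<polygon>`. Its stroke #ff00ff means cut at S931, F1511. After flipping Y the toolpath is (62.993,82.958) → (82.461,82.958) → (82.461,69.971) → (62.993,69.971) → (62.993,82.958), returning to the start.

Shape 3 is a quadratic bezier drawn with `<path>`. Its stroke #ff00ff means cut at S931, F1511. After flipping Y the toolpath is (71.162,52.988) → (77.107,46.157) → (77.169,41.930) → (71.347,40.308).

Shape 4 is a cubic bezier drawn with `<path>`. Its stroke #ff00ff means cut at S931, F1511. After flipping Y the toolpath is (35.842,35.484) → (46.797,32.148) → (86.350,49.937) → (96.483,73.215).

Shape 5 is a line segment drawn with `<line>`. Its stroke #ff00ff means cut at S931, F1511. After flipping Y the toolpath is (115.378,42.599) → (45.891,25.266).

Shape 6 is a regular polygon drawn with `<polygon>`. Its stroke #ff00ff means cut at S931, F1511. After flipping Y the toolpath is (24.582,57.156) → (32.168,60.680) → (39.012,55.873) → (38.272,47.542) → (30.686,44.018) → (23.842,48.825) → (24.582,57.156), returning to the start.

Shape 7 is a rectangle drawn with `<polygon>`. Its stroke #ff00ff means cut at S931, F1511. After flipping Y the toolpath is (56.789,86.103) → (105.058,86.103) → (105.058,72.865) → (56.789,72.865) → (56.789,86.103), returning to the start.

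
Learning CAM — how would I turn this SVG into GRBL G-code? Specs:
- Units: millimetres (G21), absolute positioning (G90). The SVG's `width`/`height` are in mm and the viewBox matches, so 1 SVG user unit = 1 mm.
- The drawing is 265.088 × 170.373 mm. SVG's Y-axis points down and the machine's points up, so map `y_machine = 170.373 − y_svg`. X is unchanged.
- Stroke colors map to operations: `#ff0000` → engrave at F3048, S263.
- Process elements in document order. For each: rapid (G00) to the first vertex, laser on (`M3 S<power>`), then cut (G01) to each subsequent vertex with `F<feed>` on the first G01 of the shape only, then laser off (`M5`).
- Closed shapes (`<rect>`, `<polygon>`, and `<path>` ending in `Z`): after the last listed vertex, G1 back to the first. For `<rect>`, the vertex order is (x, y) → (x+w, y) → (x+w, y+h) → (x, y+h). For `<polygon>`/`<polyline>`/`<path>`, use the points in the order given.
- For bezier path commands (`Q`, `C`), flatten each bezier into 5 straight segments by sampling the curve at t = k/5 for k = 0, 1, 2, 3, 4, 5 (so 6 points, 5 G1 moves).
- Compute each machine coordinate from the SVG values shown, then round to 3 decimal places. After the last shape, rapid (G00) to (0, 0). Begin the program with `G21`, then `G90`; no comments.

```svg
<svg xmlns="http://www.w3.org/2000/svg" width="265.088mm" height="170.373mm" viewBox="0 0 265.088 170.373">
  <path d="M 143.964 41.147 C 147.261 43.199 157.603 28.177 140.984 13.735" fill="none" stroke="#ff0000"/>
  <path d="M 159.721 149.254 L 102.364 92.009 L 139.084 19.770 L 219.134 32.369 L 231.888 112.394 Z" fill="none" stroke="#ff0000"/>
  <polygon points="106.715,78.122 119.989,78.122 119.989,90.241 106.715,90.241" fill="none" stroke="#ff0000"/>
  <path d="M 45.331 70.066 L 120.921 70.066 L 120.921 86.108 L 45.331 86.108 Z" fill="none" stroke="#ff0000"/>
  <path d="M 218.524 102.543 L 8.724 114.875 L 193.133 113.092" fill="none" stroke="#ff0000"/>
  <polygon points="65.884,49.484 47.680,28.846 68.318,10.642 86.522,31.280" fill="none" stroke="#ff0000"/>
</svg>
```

G21
G90
G00 X143.964 Y129.226
M3 S263
G01 X146.516 Y129.902 F3048
G01 X149.126 Y133.829
G01 X150.162 Y140.159
G01 X147.992 Y148.044
G01 X140.984 Y156.638
M5
G00 X159.721 Y21.119
M3 S263
G01 X102.364 Y78.364 F3048
G01 X139.084 Y150.603
G01 X219.134 Y138.004
G01 X231.888 Y57.979
G01 X159.721 Y21.119
M5
G00 X106.715 Y92.251
M3 S263
G01 X119.989 Y92.251 F3048
G01 X119.989 Y80.132
G01 X106.715 Y80.132
G01 X106.715 Y92.251
M5
G00 X45.331 Y100.307
M3 S263
G01 X120.921 Y100.307 F3048
G01 X120.921 Y84.265
G01 X45.331 Y84.265
G01 X45.331 Y100.307
M5
G00 X218.524 Y67.830
M3 S263
G01 X8.724 Y55.498 F3048
G01 X193.133 Y57.281
M5
G00 X65.884 Y120.889
M3 S263
G01 X47.680 Y141.527 F3048
G01 X68.318 Y159.731
G01 X86.522 Y139.093
G01 X65.884 Y120.889
M5
G00 X0.000 Y0.000

Since the viewBox matches the mm dimensions, user units are millimetres directly. The only transform is the Y-flip y_m = 170.373 − y_svg.

Shape 1 is a cubic bezier drawn with `<path>`. Its stroke #ff0000 means engrave at S263, F3048. After flipping Y the toolpath is (143.964,129.226) → (146.516,129.902) → (149.126,133.829) → (150.162,140.159) → (147.992,148.044) → (140.984,156.638).

Shape 2 is a regular polygon drawn with `<path>`. Its stroke #ff0000 means engrave at S263, F3048. After flipping Y the toolpath is (159.721,21.119) → (102.364,78.364) → (139.084,150.603) → (219.134,138.004) → (231.888,57.979) → (159.721,21.119), returning to the start.

Shape 3 is a rectangle drawn with `<polygon>`. Its stroke #ff0000 means engrave at S263, F3048. After flipping Y the toolpath is (106.715,92.251) → (119.989,92.251) → (119.989,80.132) → (106.715,80.132) → (106.715,92.251), returning to the start.

Shape 4 is a rectangle drawn with `<path>`. Its stroke #ff0000 means engrave at S263, F3048. After flipping Y the toolpath is (45.331,100.307) → (120.921,100.307) → (120.921,84.265) → (45.331,84.265) → (45.331,100.307), returning to the start.

Shape 5 is a open polyline drawn with `<path>`. Its stroke #ff0000 means engrave at S263, F3048. After flipping Y the toolpath is (218.524,67.830) → (8.724,55.498) → (193.133,57.281).

Shape 6 is a regular polygon drawn with `<polygon>`. Its stroke #ff0000 means engrave at S263, F3048. After flipping Y the toolpath is (65.884,120.889) → (47.680,141.527) → (68.318,159.731) → (86.522,139.093) → (65.884,120.889), returning to the start.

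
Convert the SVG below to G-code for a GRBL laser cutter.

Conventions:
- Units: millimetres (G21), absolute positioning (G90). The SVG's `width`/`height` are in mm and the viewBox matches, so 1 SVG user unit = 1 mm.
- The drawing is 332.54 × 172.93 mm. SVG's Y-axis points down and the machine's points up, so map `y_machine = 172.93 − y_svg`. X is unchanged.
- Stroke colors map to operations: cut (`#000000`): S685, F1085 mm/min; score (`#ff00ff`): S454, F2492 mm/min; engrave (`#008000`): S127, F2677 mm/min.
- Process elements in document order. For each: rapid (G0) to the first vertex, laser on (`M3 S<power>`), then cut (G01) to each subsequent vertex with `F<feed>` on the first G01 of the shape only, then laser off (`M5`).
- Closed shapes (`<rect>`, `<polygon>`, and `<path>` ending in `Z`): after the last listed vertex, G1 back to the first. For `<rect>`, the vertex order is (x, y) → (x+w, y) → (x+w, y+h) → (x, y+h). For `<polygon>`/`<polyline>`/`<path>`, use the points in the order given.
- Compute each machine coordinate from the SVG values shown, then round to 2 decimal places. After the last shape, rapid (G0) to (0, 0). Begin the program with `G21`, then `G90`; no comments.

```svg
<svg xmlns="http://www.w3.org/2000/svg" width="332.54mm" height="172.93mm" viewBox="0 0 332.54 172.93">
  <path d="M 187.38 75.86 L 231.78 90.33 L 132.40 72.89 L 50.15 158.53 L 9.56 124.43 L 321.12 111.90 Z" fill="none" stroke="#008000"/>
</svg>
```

1 u = 1 mm; y_m = 172.93 − y.

[1] `<path>` closed polygon, #008000→engrave S127 F2677: (187.38,97.07) → (231.78,82.60) → (132.40,100.04) → (50.15,14.40) → (9.56,48.50) → (321.12,61.03) → (187.38,97.07) (closed)

G21
G90
G0 X187.38 Y97.07
M3 S127
G01 X231.78 Y82.60 F2677
G01 X132.40 Y100.04
G01 X50.15 Y14.40
G01 X9.56 Y48.50
G01 X321.12 Y61.03
G01 X187.38 Y97.07
M5
G0 X0.00 Y0.00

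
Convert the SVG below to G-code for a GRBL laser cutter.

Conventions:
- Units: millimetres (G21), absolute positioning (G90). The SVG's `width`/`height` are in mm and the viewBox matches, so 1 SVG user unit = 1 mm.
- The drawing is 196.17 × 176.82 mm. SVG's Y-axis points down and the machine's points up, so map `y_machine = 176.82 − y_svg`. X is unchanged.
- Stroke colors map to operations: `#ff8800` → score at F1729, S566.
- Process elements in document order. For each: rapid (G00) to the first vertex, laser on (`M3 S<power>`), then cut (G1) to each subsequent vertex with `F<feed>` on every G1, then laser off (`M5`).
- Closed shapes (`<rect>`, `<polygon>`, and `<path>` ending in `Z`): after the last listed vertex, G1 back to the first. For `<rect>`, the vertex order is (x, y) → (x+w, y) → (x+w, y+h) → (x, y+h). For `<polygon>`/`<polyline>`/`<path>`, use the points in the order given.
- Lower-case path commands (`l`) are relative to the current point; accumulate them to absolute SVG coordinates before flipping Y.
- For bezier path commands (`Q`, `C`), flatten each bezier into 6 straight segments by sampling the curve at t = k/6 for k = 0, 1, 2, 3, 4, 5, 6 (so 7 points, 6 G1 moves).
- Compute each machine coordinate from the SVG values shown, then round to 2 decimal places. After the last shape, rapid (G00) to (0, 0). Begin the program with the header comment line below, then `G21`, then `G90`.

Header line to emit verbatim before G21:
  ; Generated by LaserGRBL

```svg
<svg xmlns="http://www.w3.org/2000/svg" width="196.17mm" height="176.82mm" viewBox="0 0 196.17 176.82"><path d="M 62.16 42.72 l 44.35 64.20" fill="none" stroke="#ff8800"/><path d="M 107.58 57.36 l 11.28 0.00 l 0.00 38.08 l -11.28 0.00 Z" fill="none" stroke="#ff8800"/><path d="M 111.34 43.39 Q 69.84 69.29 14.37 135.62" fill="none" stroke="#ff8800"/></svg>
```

; Generated by LaserGRBL
G21
G90
G00 X62.16 Y134.10
M3 S566
G1 X106.51 Y69.90 F1729
M5
G00 X107.58 Y119.46
M3 S566
G1 X118.86 Y119.46 F1729
G1 X118.86 Y81.38 F1729
G1 X107.58 Y81.38 F1729
G1 X107.58 Y119.46 F1729
M5
G00 X111.34 Y133.43
M3 S566
G1 X97.12 Y123.67 F1729
G1 X82.12 Y111.67 F1729
G1 X66.35 Y97.42 F1729
G1 X49.80 Y80.93 F1729
G1 X32.47 Y62.19 F1729
G1 X14.37 Y41.20 F1729
M5
G00 X0.00 Y0.00

Since the viewBox matches the mm dimensions, user units are millimetres directly. The only transform is the Y-flip y_m = 176.82 − y_svg.

Shape 1 is a line segment drawn with `<path>`. Its stroke #ff8800 means score at S566, F1729. After flipping Y the toolpath is (62.16,134.10) → (106.51,69.90).

Shape 2 is a rectangle drawn with `<path>`. Its stroke #ff8800 means score at S566, F1729. After flipping Y the toolpath is (107.58,119.46) → (118.86,119.46) → (118.86,81.38) → (107.58,81.38) → (107.58,119.46), returning to the start.

Shape 3 is a quadratic bezier drawn with `<path>`. Its stroke #ff8800 means score at S566, F1729. After flipping Y the toolpath is (111.34,133.43) → (97.12,123.67) → (82.12,111.67) → (66.35,97.42) → (49.80,80.93) → (32.47,62.19) → (14.37,41.20).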